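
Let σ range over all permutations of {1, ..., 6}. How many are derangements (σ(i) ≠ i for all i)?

265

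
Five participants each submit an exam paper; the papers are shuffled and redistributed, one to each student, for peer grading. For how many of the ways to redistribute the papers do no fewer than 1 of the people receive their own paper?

Sum C(5,i)·!(5-i) for i = 1..5:
  i=1: C(5,1)·!4 = 5·9 = 45
  i=2: C(5,2)·!3 = 10·2 = 20
  i=3: C(5,3)·!2 = 10·1 = 10
  i=4: C(5,4)·!1 = 5·0 = 0
  i=5: C(5,5)·!0 = 1·1 = 1
Total = 76.

76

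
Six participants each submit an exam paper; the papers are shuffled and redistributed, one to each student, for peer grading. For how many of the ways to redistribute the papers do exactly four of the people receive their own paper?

15

Pick the 4 fixed positions: C(6,4) = 15 ways.
The other 2 form a derangement: !2 = 1.
Total: 15 × 1 = 15.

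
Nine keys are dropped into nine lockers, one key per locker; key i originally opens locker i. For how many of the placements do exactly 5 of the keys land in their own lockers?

1134

Pick the 5 fixed positions: C(9,5) = 126 ways.
The other 4 form a derangement: !4 = 9.
Total: 126 × 9 = 1134.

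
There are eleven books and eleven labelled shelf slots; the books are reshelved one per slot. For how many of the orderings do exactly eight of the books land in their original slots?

330

Pick the 8 fixed positions: C(11,8) = 165 ways.
The other 3 form a derangement: !3 = 2.
Total: 165 × 2 = 330.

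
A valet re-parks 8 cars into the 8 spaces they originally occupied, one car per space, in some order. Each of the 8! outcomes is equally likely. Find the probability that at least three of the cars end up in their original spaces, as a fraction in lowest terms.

647/8064

Favorable outcomes: Σ_{i≥3} C(8,i)·!(8-i) = 56·44 + 70·9 + 56·2 + 28·1 + 8·0 + 1·1 = 3235.
Total outcomes: 8! = 40320.
Probability = 3235/40320 = 647/8064.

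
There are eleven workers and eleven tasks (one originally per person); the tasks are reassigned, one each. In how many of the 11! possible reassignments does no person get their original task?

Recurrence: !11 = 11·!10 + (-1)^11.
!11 = 11·1334961 - 1 = 14684570

14684570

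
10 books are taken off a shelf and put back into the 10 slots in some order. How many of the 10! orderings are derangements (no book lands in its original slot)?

1334961

The subfactorial !10 = [10!/e] (nearest integer).
10! = 3628800, and 3628800/e ≈ 1334960.92, so !10 = 1334961.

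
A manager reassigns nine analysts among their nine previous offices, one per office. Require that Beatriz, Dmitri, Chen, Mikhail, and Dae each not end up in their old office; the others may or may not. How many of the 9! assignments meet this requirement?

205056

Inclusion-exclusion on the 5 forbidden self-matches:
Σ_{j=0}^{5} (-1)^j C(5,j)(9-j)!
= C(5,0)·9! - C(5,1)·8! + C(5,2)·7! - C(5,3)·6! + C(5,4)·5! - C(5,5)·4!
= 362880 - 201600 + 50400 - 7200 + 600 - 24
= 205056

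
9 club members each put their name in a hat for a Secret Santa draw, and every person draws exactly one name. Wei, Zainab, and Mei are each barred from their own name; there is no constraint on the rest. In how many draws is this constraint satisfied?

256320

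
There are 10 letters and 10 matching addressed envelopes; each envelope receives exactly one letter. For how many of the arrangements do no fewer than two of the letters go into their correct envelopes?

958879

Sum C(10,i)·!(10-i) for i = 2..10:
  i=2: C(10,2)·!8 = 45·14833 = 667485
  i=3: C(10,3)·!7 = 120·1854 = 222480
  i=4: C(10,4)·!6 = 210·265 = 55650
  i=5: C(10,5)·!5 = 252·44 = 11088
  i=6: C(10,6)·!4 = 210·9 = 1890
  i=7: C(10,7)·!3 = 120·2 = 240
  i=8: C(10,8)·!2 = 45·1 = 45
  i=9: C(10,9)·!1 = 10·0 = 0
  i=10: C(10,10)·!0 = 1·1 = 1
Total = 958879.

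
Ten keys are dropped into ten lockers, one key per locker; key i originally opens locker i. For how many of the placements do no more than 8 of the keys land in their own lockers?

3628799

Sum C(10,i)·!(10-i) for i = 0..8:
  i=0: C(10,0)·!10 = 1·1334961 = 1334961
  i=1: C(10,1)·!9 = 10·133496 = 1334960
  i=2: C(10,2)·!8 = 45·14833 = 667485
  i=3: C(10,3)·!7 = 120·1854 = 222480
  i=4: C(10,4)·!6 = 210·265 = 55650
  i=5: C(10,5)·!5 = 252·44 = 11088
  i=6: C(10,6)·!4 = 210·9 = 1890
  i=7: C(10,7)·!3 = 120·2 = 240
  i=8: C(10,8)·!2 = 45·1 = 45
Total = 3628799.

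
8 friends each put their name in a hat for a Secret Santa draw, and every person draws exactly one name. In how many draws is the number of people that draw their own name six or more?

# with exactly i fixed is C(8,i)·!(8-i); sum over i=6..8:
  i=6: C(8,6)·!2 = 28·1 = 28
  i=7: C(8,7)·!1 = 8·0 = 0
  i=8: C(8,8)·!0 = 1·1 = 1
Total = 29.

29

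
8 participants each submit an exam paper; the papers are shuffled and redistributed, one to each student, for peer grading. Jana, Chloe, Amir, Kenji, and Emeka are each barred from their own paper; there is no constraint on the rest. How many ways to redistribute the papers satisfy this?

21234

Inclusion-exclusion on the 5 forbidden self-matches:
Σ_{j=0}^{5} (-1)^j C(5,j)(8-j)!
= C(5,0)·8! - C(5,1)·7! + C(5,2)·6! - C(5,3)·5! + C(5,4)·4! - C(5,5)·3!
= 40320 - 25200 + 7200 - 1200 + 120 - 6
= 21234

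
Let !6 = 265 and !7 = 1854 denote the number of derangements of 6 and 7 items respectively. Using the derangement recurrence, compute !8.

!8 = (8-1)·(!7 + !6) = 7·(1854 + 265) = 7·2119 = 14833.

14833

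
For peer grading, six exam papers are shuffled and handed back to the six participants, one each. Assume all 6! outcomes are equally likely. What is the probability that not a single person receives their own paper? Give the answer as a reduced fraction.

53/144

Favorable outcomes: !6 = 265.
Total outcomes: 6! = 720.
Probability = 265/720 = 53/144.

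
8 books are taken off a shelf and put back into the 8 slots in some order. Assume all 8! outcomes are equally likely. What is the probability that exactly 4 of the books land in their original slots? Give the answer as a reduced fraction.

Favorable outcomes: C(8,4)·!4 = 70·9 = 630.
Total outcomes: 8! = 40320.
Probability = 630/40320 = 1/64.

1/64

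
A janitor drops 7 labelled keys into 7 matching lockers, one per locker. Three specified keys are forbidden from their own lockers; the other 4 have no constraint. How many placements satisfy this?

Let A_j be the event that the j-th constrained one is fixed. By inclusion-exclusion over the 3 events:
Σ_{j=0}^{3} (-1)^j C(3,j)(7-j)!
= C(3,0)·7! - C(3,1)·6! + C(3,2)·5! - C(3,3)·4!
= 5040 - 2160 + 360 - 24
= 3216

3216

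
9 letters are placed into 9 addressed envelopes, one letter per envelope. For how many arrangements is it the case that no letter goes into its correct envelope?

By inclusion-exclusion, !9 = Σ (-1)^k · 9!/k! for k=0..9
= 9! - 9!/1! + 9!/2! - 9!/3! + 9!/4! - 9!/5! + 9!/6! - 9!/7! + 9!/8! - 9!/9!
= 362880 - 362880 + 181440 - 60480 + 15120 - 3024 + 504 - 72 + 9 - 1
= 133496

133496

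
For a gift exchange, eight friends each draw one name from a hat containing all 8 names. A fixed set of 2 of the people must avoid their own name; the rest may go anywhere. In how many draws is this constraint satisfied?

30960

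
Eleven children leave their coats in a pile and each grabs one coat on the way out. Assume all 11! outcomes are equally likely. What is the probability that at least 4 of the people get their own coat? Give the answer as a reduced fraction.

378967/19958400

Favorable outcomes: Σ_{i≥4} C(11,i)·!(11-i) = 330·1854 + 462·265 + 462·44 + 330·9 + 165·2 + 55·1 + 11·0 + 1·1 = 757934.
Total outcomes: 11! = 39916800.
Probability = 757934/39916800 = 378967/19958400.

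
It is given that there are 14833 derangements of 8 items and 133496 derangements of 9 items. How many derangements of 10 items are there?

1334961

!10 = (10-1)·(!9 + !8) = 9·(133496 + 14833) = 9·148329 = 1334961.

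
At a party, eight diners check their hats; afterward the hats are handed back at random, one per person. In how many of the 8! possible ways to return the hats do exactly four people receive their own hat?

630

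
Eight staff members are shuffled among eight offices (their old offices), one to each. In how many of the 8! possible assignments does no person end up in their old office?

Recurrence: !8 = 7·(!7 + !6).
!8 = 7·(1854 + 265) = 7·2119 = 14833

14833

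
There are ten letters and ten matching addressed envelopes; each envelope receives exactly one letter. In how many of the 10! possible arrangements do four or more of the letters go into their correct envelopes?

68914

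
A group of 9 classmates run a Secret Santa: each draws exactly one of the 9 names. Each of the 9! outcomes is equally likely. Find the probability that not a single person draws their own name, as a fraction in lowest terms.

16687/45360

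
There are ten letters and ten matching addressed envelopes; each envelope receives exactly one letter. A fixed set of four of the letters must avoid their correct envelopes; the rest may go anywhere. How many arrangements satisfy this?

Inclusion-exclusion on the 4 forbidden self-matches:
Σ_{j=0}^{4} (-1)^j C(4,j)(10-j)!
= C(4,0)·10! - C(4,1)·9! + C(4,2)·8! - C(4,3)·7! + C(4,4)·6!
= 3628800 - 1451520 + 241920 - 20160 + 720
= 2399760

2399760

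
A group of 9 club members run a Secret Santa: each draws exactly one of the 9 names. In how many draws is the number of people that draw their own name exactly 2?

66744

Choose which 2 of the 9 are fixed: C(9,2) = 36.
The remaining 7 must be deranged: !7 = 1854.
Total: 36 × 1854 = 66744.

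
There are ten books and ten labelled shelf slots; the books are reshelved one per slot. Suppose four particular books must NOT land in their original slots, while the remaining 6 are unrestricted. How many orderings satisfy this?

Let A_j be the event that the j-th constrained one is fixed. By inclusion-exclusion over the 4 events:
Σ_{j=0}^{4} (-1)^j C(4,j)(10-j)!
= C(4,0)·10! - C(4,1)·9! + C(4,2)·8! - C(4,3)·7! + C(4,4)·6!
= 3628800 - 1451520 + 241920 - 20160 + 720
= 2399760

2399760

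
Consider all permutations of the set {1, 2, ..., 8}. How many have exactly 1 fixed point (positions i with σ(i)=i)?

14832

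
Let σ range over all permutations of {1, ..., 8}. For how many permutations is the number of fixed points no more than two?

37085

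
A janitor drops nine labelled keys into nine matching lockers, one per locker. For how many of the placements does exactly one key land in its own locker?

Choose which one of the 9 is fixed: C(9,1) = 9.
The remaining 8 must be deranged: !8 = 14833.
Total: 9 × 14833 = 133497.

133497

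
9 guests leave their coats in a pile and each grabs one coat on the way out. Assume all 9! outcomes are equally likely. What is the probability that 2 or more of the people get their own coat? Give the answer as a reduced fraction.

95887/362880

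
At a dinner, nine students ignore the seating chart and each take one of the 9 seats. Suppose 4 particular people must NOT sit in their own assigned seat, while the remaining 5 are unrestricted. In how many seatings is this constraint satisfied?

229080

Let A_j be the event that the j-th constrained one is fixed. By inclusion-exclusion over the 4 events:
Σ_{j=0}^{4} (-1)^j C(4,j)(9-j)!
= C(4,0)·9! - C(4,1)·8! + C(4,2)·7! - C(4,3)·6! + C(4,4)·5!
= 362880 - 161280 + 30240 - 2880 + 120
= 229080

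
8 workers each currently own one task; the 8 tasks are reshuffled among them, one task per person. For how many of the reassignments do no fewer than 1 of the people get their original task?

Sum C(8,i)·!(8-i) for i = 1..8:
  i=1: C(8,1)·!7 = 8·1854 = 14832
  i=2: C(8,2)·!6 = 28·265 = 7420
  i=3: C(8,3)·!5 = 56·44 = 2464
  i=4: C(8,4)·!4 = 70·9 = 630
  i=5: C(8,5)·!3 = 56·2 = 112
  i=6: C(8,6)·!2 = 28·1 = 28
  i=7: C(8,7)·!1 = 8·0 = 0
  i=8: C(8,8)·!0 = 1·1 = 1
Total = 25487.

25487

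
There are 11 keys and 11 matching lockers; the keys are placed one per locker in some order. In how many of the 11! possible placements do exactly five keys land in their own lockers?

122430

Choose which 5 of the 11 are fixed: C(11,5) = 462.
The other 6 form a derangement: !6 = 265.
Total: 462 × 265 = 122430.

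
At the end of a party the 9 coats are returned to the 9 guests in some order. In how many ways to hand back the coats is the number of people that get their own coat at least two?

95887

# with exactly i fixed is C(9,i)·!(9-i); sum over i=2..9:
  i=2: C(9,2)·!7 = 36·1854 = 66744
  i=3: C(9,3)·!6 = 84·265 = 22260
  i=4: C(9,4)·!5 = 126·44 = 5544
  i=5: C(9,5)·!4 = 126·9 = 1134
  i=6: C(9,6)·!3 = 84·2 = 168
  i=7: C(9,7)·!2 = 36·1 = 36
  i=8: C(9,8)·!1 = 9·0 = 0
  i=9: C(9,9)·!0 = 1·1 = 1
Total = 95887.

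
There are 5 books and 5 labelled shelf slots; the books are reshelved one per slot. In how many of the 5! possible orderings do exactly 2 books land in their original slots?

Choose which 2 of the 5 are fixed: C(5,2) = 10.
The remaining 3 must be deranged: !3 = 2.
Total: 10 × 2 = 20.

20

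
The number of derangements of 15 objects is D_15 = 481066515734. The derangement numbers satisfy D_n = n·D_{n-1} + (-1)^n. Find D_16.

7697064251745

D_16 = 16·481066515734 + 1 = 7697064251745.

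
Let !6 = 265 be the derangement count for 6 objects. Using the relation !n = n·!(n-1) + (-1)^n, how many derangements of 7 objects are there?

1854

!7 = 7·265 - 1 = 1854.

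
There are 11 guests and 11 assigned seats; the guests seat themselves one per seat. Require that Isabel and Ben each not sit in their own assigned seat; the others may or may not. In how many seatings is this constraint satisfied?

33022080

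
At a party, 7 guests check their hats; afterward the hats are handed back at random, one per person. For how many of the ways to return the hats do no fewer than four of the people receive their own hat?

92

Sum C(7,i)·!(7-i) for i = 4..7:
  i=4: C(7,4)·!3 = 35·2 = 70
  i=5: C(7,5)·!2 = 21·1 = 21
  i=6: C(7,6)·!1 = 7·0 = 0
  i=7: C(7,7)·!0 = 1·1 = 1
Total = 92.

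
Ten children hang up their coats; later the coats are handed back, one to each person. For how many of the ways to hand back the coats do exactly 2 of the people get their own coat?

667485

Pick the 2 fixed positions: C(10,2) = 45 ways.
The remaining 8 must be deranged: !8 = 14833.
Total: 45 × 14833 = 667485.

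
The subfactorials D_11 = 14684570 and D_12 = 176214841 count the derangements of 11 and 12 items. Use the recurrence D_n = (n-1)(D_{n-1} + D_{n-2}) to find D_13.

2290792932

D_13 = (13-1)·(D_12 + D_11) = 12·(176214841 + 14684570) = 12·190899411 = 2290792932.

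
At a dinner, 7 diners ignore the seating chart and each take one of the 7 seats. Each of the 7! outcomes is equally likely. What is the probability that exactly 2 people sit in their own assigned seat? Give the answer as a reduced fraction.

Favorable outcomes: C(7,2)·!5 = 21·44 = 924.
Total outcomes: 7! = 5040.
Probability = 924/5040 = 11/60.

11/60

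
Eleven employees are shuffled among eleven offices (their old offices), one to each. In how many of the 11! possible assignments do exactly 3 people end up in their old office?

Choose which 3 of the 11 are fixed: C(11,3) = 165.
The remaining 8 must be deranged: !8 = 14833.
Total: 165 × 14833 = 2447445.

2447445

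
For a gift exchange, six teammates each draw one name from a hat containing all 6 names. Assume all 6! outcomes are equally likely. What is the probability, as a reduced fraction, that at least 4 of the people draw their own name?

1/45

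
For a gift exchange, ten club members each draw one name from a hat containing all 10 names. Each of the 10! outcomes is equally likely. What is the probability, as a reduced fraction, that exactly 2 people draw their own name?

2119/11520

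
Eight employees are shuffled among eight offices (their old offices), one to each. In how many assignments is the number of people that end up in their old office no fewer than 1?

Sum C(8,i)·!(8-i) for i = 1..8:
  i=1: C(8,1)·!7 = 8·1854 = 14832
  i=2: C(8,2)·!6 = 28·265 = 7420
  i=3: C(8,3)·!5 = 56·44 = 2464
  i=4: C(8,4)·!4 = 70·9 = 630
  i=5: C(8,5)·!3 = 56·2 = 112
  i=6: C(8,6)·!2 = 28·1 = 28
  i=7: C(8,7)·!1 = 8·0 = 0
  i=8: C(8,8)·!0 = 1·1 = 1
Total = 25487.

25487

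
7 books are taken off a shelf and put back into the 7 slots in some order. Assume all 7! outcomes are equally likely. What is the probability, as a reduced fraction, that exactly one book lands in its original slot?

Favorable outcomes: C(7,1)·!6 = 7·265 = 1855.
Total outcomes: 7! = 5040.
Probability = 1855/5040 = 53/144.

53/144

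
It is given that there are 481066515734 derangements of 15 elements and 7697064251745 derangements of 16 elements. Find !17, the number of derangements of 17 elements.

130850092279664

!17 = (17-1)·(!16 + !15) = 16·(7697064251745 + 481066515734) = 16·8178130767479 = 130850092279664.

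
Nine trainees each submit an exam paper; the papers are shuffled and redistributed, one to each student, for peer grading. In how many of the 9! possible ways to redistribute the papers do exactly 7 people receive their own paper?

36

Pick the 7 fixed positions: C(9,7) = 36 ways.
The other 2 form a derangement: !2 = 1.
Total: 36 × 1 = 36.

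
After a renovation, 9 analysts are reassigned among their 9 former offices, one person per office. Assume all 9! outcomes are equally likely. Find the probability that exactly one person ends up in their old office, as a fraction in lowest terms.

2119/5760

Favorable outcomes: C(9,1)·!8 = 9·14833 = 133497.
Total outcomes: 9! = 362880.
Probability = 133497/362880 = 2119/5760.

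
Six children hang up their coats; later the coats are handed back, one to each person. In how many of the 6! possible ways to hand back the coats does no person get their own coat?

The number of derangements of 6 is !6 = Σ_{k=0}^{6} (-1)^k·6!/k!
= 6! - 6!/1! + 6!/2! - 6!/3! + 6!/4! - 6!/5! + 6!/6!
= 720 - 720 + 360 - 120 + 30 - 6 + 1
= 265

265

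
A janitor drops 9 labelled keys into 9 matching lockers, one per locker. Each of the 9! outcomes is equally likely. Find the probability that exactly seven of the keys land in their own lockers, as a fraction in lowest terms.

1/10080

Favorable outcomes: C(9,7)·!2 = 36·1 = 36.
Total outcomes: 9! = 362880.
Probability = 36/362880 = 1/10080.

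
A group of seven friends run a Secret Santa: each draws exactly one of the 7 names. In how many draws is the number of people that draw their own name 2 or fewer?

4633

# with exactly i fixed is C(7,i)·!(7-i); sum over i=0..2:
  i=0: C(7,0)·!7 = 1·1854 = 1854
  i=1: C(7,1)·!6 = 7·265 = 1855
  i=2: C(7,2)·!5 = 21·44 = 924
Total = 4633.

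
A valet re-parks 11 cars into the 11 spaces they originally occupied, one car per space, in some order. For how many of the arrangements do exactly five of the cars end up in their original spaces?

122430

Choose which 5 of the 11 are fixed: C(11,5) = 462.
The remaining 6 must be deranged: !6 = 265.
Total: 462 × 265 = 122430.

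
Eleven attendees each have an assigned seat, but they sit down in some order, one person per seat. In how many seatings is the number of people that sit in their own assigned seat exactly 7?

Pick the 7 fixed positions: C(11,7) = 330 ways.
The remaining 4 must be deranged: !4 = 9.
Total: 330 × 9 = 2970.

2970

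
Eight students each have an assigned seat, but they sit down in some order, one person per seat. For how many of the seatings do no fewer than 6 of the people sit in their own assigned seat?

# with exactly i fixed is C(8,i)·!(8-i); sum over i=6..8:
  i=6: C(8,6)·!2 = 28·1 = 28
  i=7: C(8,7)·!1 = 8·0 = 0
  i=8: C(8,8)·!0 = 1·1 = 1
Total = 29.

29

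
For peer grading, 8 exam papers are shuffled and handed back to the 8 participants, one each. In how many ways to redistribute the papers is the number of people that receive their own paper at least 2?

10655

Sum C(8,i)·!(8-i) for i = 2..8:
  i=2: C(8,2)·!6 = 28·265 = 7420
  i=3: C(8,3)·!5 = 56·44 = 2464
  i=4: C(8,4)·!4 = 70·9 = 630
  i=5: C(8,5)·!3 = 56·2 = 112
  i=6: C(8,6)·!2 = 28·1 = 28
  i=7: C(8,7)·!1 = 8·0 = 0
  i=8: C(8,8)·!0 = 1·1 = 1
Total = 10655.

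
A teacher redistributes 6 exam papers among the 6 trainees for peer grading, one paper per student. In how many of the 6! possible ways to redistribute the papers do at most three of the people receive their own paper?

704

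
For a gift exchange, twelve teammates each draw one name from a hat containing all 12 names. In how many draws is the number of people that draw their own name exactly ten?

Choose which 10 of the 12 are fixed: C(12,10) = 66.
The remaining 2 must be deranged: !2 = 1.
Total: 66 × 1 = 66.

66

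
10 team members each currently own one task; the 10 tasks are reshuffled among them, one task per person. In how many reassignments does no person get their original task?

1334961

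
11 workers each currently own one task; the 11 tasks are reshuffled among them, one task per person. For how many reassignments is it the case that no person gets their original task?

Recurrence: !11 = 11·!10 + (-1)^11.
!11 = 11·1334961 - 1 = 14684570

14684570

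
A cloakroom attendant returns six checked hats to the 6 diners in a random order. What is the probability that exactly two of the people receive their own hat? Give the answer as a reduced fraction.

Favorable outcomes: C(6,2)·!4 = 15·9 = 135.
Total outcomes: 6! = 720.
Probability = 135/720 = 3/16.

3/16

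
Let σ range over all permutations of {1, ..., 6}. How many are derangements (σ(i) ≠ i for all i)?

265

!6 = 6! · Σ_{k=0}^{6} (-1)^k/k!
= 6! - 6!/1! + 6!/2! - 6!/3! + 6!/4! - 6!/5! + 6!/6!
= 720 - 720 + 360 - 120 + 30 - 6 + 1
= 265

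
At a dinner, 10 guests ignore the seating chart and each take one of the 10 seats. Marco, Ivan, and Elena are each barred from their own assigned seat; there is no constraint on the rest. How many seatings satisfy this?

2656080

Let A_j be the event that the j-th constrained one is fixed. By inclusion-exclusion over the 3 events:
Σ_{j=0}^{3} (-1)^j C(3,j)(10-j)!
= C(3,0)·10! - C(3,1)·9! + C(3,2)·8! - C(3,3)·7!
= 3628800 - 1088640 + 120960 - 5040
= 2656080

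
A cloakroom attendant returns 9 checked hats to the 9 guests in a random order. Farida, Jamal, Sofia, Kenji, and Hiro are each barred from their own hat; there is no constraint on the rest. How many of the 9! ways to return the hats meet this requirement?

Inclusion-exclusion on the 5 forbidden self-matches:
Σ_{j=0}^{5} (-1)^j C(5,j)(9-j)!
= C(5,0)·9! - C(5,1)·8! + C(5,2)·7! - C(5,3)·6! + C(5,4)·5! - C(5,5)·4!
= 362880 - 201600 + 50400 - 7200 + 600 - 24
= 205056

205056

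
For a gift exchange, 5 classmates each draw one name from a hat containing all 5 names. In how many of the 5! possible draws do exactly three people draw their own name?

Choose which 3 of the 5 are fixed: C(5,3) = 10.
The other 2 form a derangement: !2 = 1.
Total: 10 × 1 = 10.

10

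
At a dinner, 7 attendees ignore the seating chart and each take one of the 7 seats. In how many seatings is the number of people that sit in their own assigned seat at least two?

1331

Sum C(7,i)·!(7-i) for i = 2..7:
  i=2: C(7,2)·!5 = 21·44 = 924
  i=3: C(7,3)·!4 = 35·9 = 315
  i=4: C(7,4)·!3 = 35·2 = 70
  i=5: C(7,5)·!2 = 21·1 = 21
  i=6: C(7,6)·!1 = 7·0 = 0
  i=7: C(7,7)·!0 = 1·1 = 1
Total = 1331.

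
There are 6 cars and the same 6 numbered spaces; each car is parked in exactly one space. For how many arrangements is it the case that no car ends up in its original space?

By inclusion-exclusion, !6 = Σ (-1)^k · 6!/k! for k=0..6
= 6! - 6!/1! + 6!/2! - 6!/3! + 6!/4! - 6!/5! + 6!/6!
= 720 - 720 + 360 - 120 + 30 - 6 + 1
= 265

265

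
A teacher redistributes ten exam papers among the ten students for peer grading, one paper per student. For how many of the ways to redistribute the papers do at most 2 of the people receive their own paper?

# with exactly i fixed is C(10,i)·!(10-i); sum over i=0..2:
  i=0: C(10,0)·!10 = 1·1334961 = 1334961
  i=1: C(10,1)·!9 = 10·133496 = 1334960
  i=2: C(10,2)·!8 = 45·14833 = 667485
Total = 3337406.

3337406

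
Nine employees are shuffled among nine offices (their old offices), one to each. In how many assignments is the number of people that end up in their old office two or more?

# with exactly i fixed is C(9,i)·!(9-i); sum over i=2..9:
  i=2: C(9,2)·!7 = 36·1854 = 66744
  i=3: C(9,3)·!6 = 84·265 = 22260
  i=4: C(9,4)·!5 = 126·44 = 5544
  i=5: C(9,5)·!4 = 126·9 = 1134
  i=6: C(9,6)·!3 = 84·2 = 168
  i=7: C(9,7)·!2 = 36·1 = 36
  i=8: C(9,8)·!1 = 9·0 = 0
  i=9: C(9,9)·!0 = 1·1 = 1
Total = 95887.

95887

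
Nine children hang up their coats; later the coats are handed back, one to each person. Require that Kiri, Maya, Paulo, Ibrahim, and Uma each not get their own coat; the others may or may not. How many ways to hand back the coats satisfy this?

205056

Inclusion-exclusion on the 5 forbidden self-matches:
Σ_{j=0}^{5} (-1)^j C(5,j)(9-j)!
= C(5,0)·9! - C(5,1)·8! + C(5,2)·7! - C(5,3)·6! + C(5,4)·5! - C(5,5)·4!
= 362880 - 201600 + 50400 - 7200 + 600 - 24
= 205056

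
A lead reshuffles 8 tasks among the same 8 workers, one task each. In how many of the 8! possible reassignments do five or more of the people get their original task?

141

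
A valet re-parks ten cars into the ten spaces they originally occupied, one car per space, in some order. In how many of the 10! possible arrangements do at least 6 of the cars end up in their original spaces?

2176

# with exactly i fixed is C(10,i)·!(10-i); sum over i=6..10:
  i=6: C(10,6)·!4 = 210·9 = 1890
  i=7: C(10,7)·!3 = 120·2 = 240
  i=8: C(10,8)·!2 = 45·1 = 45
  i=9: C(10,9)·!1 = 10·0 = 0
  i=10: C(10,10)·!0 = 1·1 = 1
Total = 2176.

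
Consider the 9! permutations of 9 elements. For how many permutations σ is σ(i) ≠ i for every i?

133496

The subfactorial !9 = [9!/e] (nearest integer).
9! = 362880, and 362880/e ≈ 133496.09, so !9 = 133496.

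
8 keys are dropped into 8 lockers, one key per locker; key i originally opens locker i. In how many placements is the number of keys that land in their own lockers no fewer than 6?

29

Sum C(8,i)·!(8-i) for i = 6..8:
  i=6: C(8,6)·!2 = 28·1 = 28
  i=7: C(8,7)·!1 = 8·0 = 0
  i=8: C(8,8)·!0 = 1·1 = 1
Total = 29.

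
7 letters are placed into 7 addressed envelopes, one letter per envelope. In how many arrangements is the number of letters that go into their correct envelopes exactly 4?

70

Pick the 4 fixed positions: C(7,4) = 35 ways.
The remaining 3 must be deranged: !3 = 2.
Total: 35 × 2 = 70.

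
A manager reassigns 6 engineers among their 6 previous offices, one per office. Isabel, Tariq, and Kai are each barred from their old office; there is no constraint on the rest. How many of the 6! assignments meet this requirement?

426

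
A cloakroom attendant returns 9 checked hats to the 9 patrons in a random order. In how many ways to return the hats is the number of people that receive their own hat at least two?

95887

# with exactly i fixed is C(9,i)·!(9-i); sum over i=2..9:
  i=2: C(9,2)·!7 = 36·1854 = 66744
  i=3: C(9,3)·!6 = 84·265 = 22260
  i=4: C(9,4)·!5 = 126·44 = 5544
  i=5: C(9,5)·!4 = 126·9 = 1134
  i=6: C(9,6)·!3 = 84·2 = 168
  i=7: C(9,7)·!2 = 36·1 = 36
  i=8: C(9,8)·!1 = 9·0 = 0
  i=9: C(9,9)·!0 = 1·1 = 1
Total = 95887.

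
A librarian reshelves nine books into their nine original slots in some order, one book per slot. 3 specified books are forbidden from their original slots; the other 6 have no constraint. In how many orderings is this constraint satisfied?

256320

Inclusion-exclusion on the 3 forbidden self-matches:
Σ_{j=0}^{3} (-1)^j C(3,j)(9-j)!
= C(3,0)·9! - C(3,1)·8! + C(3,2)·7! - C(3,3)·6!
= 362880 - 120960 + 15120 - 720
= 256320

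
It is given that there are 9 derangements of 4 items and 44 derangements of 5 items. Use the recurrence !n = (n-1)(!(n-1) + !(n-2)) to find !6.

!6 = (6-1)·(!5 + !4) = 5·(44 + 9) = 5·53 = 265.

265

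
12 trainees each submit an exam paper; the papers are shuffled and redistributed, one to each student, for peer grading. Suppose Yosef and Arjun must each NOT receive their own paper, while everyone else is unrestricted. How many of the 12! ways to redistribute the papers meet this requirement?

402796800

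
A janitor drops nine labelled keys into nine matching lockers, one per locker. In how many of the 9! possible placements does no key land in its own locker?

133496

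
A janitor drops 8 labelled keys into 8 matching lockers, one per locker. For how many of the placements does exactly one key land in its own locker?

Pick the single fixed position: C(8,1) = 8 ways.
The remaining 7 must be deranged: !7 = 1854.
Total: 8 × 1854 = 14832.

14832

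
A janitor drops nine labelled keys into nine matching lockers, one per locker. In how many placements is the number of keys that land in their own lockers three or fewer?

355997

Sum C(9,i)·!(9-i) for i = 0..3:
  i=0: C(9,0)·!9 = 1·133496 = 133496
  i=1: C(9,1)·!8 = 9·14833 = 133497
  i=2: C(9,2)·!7 = 36·1854 = 66744
  i=3: C(9,3)·!6 = 84·265 = 22260
Total = 355997.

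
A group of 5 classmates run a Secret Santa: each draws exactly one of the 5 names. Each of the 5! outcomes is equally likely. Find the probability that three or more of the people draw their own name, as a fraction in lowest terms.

11/120

Favorable outcomes: Σ_{i≥3} C(5,i)·!(5-i) = 10·1 + 5·0 + 1·1 = 11.
Total outcomes: 5! = 120.
Probability = 11/120 = 11/120.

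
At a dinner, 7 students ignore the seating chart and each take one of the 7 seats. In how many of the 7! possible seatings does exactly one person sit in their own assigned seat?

1855

Choose which one of the 7 is fixed: C(7,1) = 7.
The remaining 6 must be deranged: !6 = 265.
Total: 7 × 265 = 1855.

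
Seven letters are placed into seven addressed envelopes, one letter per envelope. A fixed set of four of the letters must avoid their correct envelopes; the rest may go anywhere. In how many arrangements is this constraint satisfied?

Inclusion-exclusion on the 4 forbidden self-matches:
Σ_{j=0}^{4} (-1)^j C(4,j)(7-j)!
= C(4,0)·7! - C(4,1)·6! + C(4,2)·5! - C(4,3)·4! + C(4,4)·3!
= 5040 - 2880 + 720 - 96 + 6
= 2790

2790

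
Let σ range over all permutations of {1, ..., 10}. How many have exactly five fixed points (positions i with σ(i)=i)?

11088

Pick the 5 fixed positions: C(10,5) = 252 ways.
The remaining 5 must be deranged: !5 = 44.
Total: 252 × 44 = 11088.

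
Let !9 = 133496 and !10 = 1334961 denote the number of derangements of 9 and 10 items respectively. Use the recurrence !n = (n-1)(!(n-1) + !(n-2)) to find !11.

!11 = (11-1)·(!10 + !9) = 10·(1334961 + 133496) = 10·1468457 = 14684570.

14684570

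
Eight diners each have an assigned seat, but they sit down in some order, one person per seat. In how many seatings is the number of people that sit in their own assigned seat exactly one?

Pick the single fixed position: C(8,1) = 8 ways.
The other 7 form a derangement: !7 = 1854.
Total: 8 × 1854 = 14832.

14832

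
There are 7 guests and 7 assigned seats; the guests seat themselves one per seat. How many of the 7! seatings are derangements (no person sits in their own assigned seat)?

1854

!7 = 7! · Σ_{k=0}^{7} (-1)^k/k!
= 7! - 7!/1! + 7!/2! - 7!/3! + 7!/4! - 7!/5! + 7!/6! - 7!/7!
= 5040 - 5040 + 2520 - 840 + 210 - 42 + 7 - 1
= 1854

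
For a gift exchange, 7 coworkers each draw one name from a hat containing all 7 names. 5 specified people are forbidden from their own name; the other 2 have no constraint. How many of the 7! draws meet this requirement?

2428

Inclusion-exclusion on the 5 forbidden self-matches:
Σ_{j=0}^{5} (-1)^j C(5,j)(7-j)!
= C(5,0)·7! - C(5,1)·6! + C(5,2)·5! - C(5,3)·4! + C(5,4)·3! - C(5,5)·2!
= 5040 - 3600 + 1200 - 240 + 30 - 2
= 2428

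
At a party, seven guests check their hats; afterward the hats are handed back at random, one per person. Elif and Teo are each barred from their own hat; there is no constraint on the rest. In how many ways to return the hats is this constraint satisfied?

3720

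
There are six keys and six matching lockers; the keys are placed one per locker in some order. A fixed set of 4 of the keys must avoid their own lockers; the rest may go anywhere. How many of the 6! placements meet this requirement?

362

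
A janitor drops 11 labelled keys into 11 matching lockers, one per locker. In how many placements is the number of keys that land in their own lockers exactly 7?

2970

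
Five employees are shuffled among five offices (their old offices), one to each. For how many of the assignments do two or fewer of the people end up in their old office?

109

Sum C(5,i)·!(5-i) for i = 0..2:
  i=0: C(5,0)·!5 = 1·44 = 44
  i=1: C(5,1)·!4 = 5·9 = 45
  i=2: C(5,2)·!3 = 10·2 = 20
Total = 109.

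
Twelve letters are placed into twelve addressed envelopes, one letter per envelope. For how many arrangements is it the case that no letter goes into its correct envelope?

By inclusion-exclusion, !12 = Σ (-1)^k · 12!/k! for k=0..12
= 12! - 12!/1! + 12!/2! - 12!/3! + 12!/4! - 12!/5! + 12!/6! - 12!/7! + 12!/8! - 12!/9! + 12!/10! - 12!/11! + 12!/12!
= 479001600 - 479001600 + 239500800 - 79833600 + 19958400 - 3991680 + 665280 - 95040 + 11880 - 1320 + 132 - 12 + 1
= 176214841

176214841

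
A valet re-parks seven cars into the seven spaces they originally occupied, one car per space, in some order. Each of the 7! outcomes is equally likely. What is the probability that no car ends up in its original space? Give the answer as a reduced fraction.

103/280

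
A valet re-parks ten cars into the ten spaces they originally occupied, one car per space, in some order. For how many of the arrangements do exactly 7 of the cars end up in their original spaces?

240

Choose which 7 of the 10 are fixed: C(10,7) = 120.
The other 3 form a derangement: !3 = 2.
Total: 120 × 2 = 240.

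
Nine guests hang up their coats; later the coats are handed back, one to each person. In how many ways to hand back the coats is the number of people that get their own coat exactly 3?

22260

Pick the 3 fixed positions: C(9,3) = 84 ways.
The other 6 form a derangement: !6 = 265.
Total: 84 × 265 = 22260.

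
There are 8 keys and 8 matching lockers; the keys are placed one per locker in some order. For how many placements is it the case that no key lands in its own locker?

!8 = 8! · Σ_{k=0}^{8} (-1)^k/k!
= 8! - 8!/1! + 8!/2! - 8!/3! + 8!/4! - 8!/5! + 8!/6! - 8!/7! + 8!/8!
= 40320 - 40320 + 20160 - 6720 + 1680 - 336 + 56 - 8 + 1
= 14833

14833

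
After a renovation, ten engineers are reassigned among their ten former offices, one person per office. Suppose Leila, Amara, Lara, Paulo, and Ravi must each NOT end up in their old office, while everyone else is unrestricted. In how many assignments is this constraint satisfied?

Let A_j be the event that the j-th constrained one is fixed. By inclusion-exclusion over the 5 events:
Σ_{j=0}^{5} (-1)^j C(5,j)(10-j)!
= C(5,0)·10! - C(5,1)·9! + C(5,2)·8! - C(5,3)·7! + C(5,4)·6! - C(5,5)·5!
= 3628800 - 1814400 + 403200 - 50400 + 3600 - 120
= 2170680

2170680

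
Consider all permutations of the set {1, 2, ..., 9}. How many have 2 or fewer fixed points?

333737

# with exactly i fixed is C(9,i)·!(9-i); sum over i=0..2:
  i=0: C(9,0)·!9 = 1·133496 = 133496
  i=1: C(9,1)·!8 = 9·14833 = 133497
  i=2: C(9,2)·!7 = 36·1854 = 66744
Total = 333737.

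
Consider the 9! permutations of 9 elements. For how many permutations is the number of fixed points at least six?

205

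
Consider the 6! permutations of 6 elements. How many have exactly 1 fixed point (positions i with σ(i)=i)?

264

Pick the single fixed position: C(6,1) = 6 ways.
The other 5 form a derangement: !5 = 44.
Total: 6 × 44 = 264.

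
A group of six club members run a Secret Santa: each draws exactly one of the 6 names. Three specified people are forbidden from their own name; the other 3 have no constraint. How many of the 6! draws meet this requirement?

Inclusion-exclusion on the 3 forbidden self-matches:
Σ_{j=0}^{3} (-1)^j C(3,j)(6-j)!
= C(3,0)·6! - C(3,1)·5! + C(3,2)·4! - C(3,3)·3!
= 720 - 360 + 72 - 6
= 426

426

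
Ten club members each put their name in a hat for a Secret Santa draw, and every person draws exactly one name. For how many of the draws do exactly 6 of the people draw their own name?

Choose which 6 of the 10 are fixed: C(10,6) = 210.
The other 4 form a derangement: !4 = 9.
Total: 210 × 9 = 1890.

1890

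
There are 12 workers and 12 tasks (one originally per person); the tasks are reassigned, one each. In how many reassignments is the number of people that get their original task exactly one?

Pick the single fixed position: C(12,1) = 12 ways.
The remaining 11 must be deranged: !11 = 14684570.
Total: 12 × 14684570 = 176214840.

176214840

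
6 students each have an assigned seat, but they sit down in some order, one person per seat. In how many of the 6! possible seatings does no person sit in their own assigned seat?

265

The number of derangements of 6 is !6 = Σ_{k=0}^{6} (-1)^k·6!/k!
= 6! - 6!/1! + 6!/2! - 6!/3! + 6!/4! - 6!/5! + 6!/6!
= 720 - 720 + 360 - 120 + 30 - 6 + 1
= 265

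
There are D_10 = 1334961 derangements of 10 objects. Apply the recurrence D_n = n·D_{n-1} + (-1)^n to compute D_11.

14684570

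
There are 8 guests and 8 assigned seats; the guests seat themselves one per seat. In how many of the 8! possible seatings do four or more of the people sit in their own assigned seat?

771

Sum C(8,i)·!(8-i) for i = 4..8:
  i=4: C(8,4)·!4 = 70·9 = 630
  i=5: C(8,5)·!3 = 56·2 = 112
  i=6: C(8,6)·!2 = 28·1 = 28
  i=7: C(8,7)·!1 = 8·0 = 0
  i=8: C(8,8)·!0 = 1·1 = 1
Total = 771.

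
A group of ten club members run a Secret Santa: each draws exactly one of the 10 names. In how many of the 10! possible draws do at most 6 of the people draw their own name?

3628514

Sum C(10,i)·!(10-i) for i = 0..6:
  i=0: C(10,0)·!10 = 1·1334961 = 1334961
  i=1: C(10,1)·!9 = 10·133496 = 1334960
  i=2: C(10,2)·!8 = 45·14833 = 667485
  i=3: C(10,3)·!7 = 120·1854 = 222480
  i=4: C(10,4)·!6 = 210·265 = 55650
  i=5: C(10,5)·!5 = 252·44 = 11088
  i=6: C(10,6)·!4 = 210·9 = 1890
Total = 3628514.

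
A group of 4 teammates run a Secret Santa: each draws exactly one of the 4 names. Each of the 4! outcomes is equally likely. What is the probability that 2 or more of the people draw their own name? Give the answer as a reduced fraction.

Favorable outcomes: Σ_{i≥2} C(4,i)·!(4-i) = 6·1 + 4·0 + 1·1 = 7.
Total outcomes: 4! = 24.
Probability = 7/24 = 7/24.

7/24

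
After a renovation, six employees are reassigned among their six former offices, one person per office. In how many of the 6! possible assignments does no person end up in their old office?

265

Recurrence: !6 = 6·!5 + (-1)^6.
!6 = 6·44 + 1 = 265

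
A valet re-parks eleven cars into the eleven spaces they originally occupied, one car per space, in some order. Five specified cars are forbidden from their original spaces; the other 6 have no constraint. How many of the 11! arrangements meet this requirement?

25022880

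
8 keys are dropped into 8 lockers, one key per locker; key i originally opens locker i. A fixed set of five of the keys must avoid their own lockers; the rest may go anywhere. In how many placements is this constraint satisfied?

Inclusion-exclusion on the 5 forbidden self-matches:
Σ_{j=0}^{5} (-1)^j C(5,j)(8-j)!
= C(5,0)·8! - C(5,1)·7! + C(5,2)·6! - C(5,3)·5! + C(5,4)·4! - C(5,5)·3!
= 40320 - 25200 + 7200 - 1200 + 120 - 6
= 21234

21234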